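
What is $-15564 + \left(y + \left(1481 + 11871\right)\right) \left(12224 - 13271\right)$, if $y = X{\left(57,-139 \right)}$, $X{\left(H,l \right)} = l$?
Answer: $-13849575$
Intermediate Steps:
$y = -139$
$-15564 + \left(y + \left(1481 + 11871\right)\right) \left(12224 - 13271\right) = -15564 + \left(-139 + \left(1481 + 11871\right)\right) \left(12224 - 13271\right) = -15564 + \left(-139 + 13352\right) \left(-1047\right) = -15564 + 13213 \left(-1047\right) = -15564 - 13834011 = -13849575$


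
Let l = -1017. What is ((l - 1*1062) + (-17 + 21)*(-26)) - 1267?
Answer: -3450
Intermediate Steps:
((l - 1*1062) + (-17 + 21)*(-26)) - 1267 = ((-1017 - 1*1062) + (-17 + 21)*(-26)) - 1267 = ((-1017 - 1062) + 4*(-26)) - 1267 = (-2079 - 104) - 1267 = -2183 - 1267 = -3450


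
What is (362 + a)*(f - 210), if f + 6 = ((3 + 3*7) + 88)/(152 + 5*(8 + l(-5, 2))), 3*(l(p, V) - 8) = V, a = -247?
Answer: -8749200/353 ≈ -24785.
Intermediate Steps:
l(p, V) = 8 + V/3
f = -1950/353 (f = -6 + ((3 + 3*7) + 88)/(152 + 5*(8 + (8 + (⅓)*2))) = -6 + ((3 + 21) + 88)/(152 + 5*(8 + (8 + ⅔))) = -6 + (24 + 88)/(152 + 5*(8 + 26/3)) = -6 + 112/(152 + 5*(50/3)) = -6 + 112/(152 + 250/3) = -6 + 112/(706/3) = -6 + 112*(3/706) = -6 + 168/353 = -1950/353 ≈ -5.5241)
(362 + a)*(f - 210) = (362 - 247)*(-1950/353 - 210) = 115*(-76080/353) = -8749200/353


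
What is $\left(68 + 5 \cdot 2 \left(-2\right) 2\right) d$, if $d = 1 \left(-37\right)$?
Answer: $-1036$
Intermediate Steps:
$d = -37$
$\left(68 + 5 \cdot 2 \left(-2\right) 2\right) d = \left(68 + 5 \cdot 2 \left(-2\right) 2\right) \left(-37\right) = \left(68 + 10 \left(-2\right) 2\right) \left(-37\right) = \left(68 - 40\right) \left(-37\right) = 28 \left(-37\right) = -1036$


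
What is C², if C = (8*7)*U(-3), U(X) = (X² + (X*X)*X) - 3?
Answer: 1382976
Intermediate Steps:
U(X) = -3 + X² + X³ (U(X) = (X² + X²*X) - 3 = (X² + X³) - 3 = -3 + X² + X³)
C = -1176 (C = (8*7)*(-3 + (-3)² + (-3)³) = 56*(-3 + 9 - 27) = 56*(-21) = -1176)
C² = (-1176)² = 1382976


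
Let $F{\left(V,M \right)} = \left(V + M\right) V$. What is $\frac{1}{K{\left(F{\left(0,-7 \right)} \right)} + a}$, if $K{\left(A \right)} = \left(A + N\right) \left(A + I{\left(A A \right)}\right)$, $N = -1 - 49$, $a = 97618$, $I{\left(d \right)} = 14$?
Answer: $\frac{1}{96918} \approx 1.0318 \cdot 10^{-5}$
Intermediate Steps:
$F{\left(V,M \right)} = V \left(M + V\right)$ ($F{\left(V,M \right)} = \left(M + V\right) V = V \left(M + V\right)$)
$N = -50$
$K{\left(A \right)} = \left(-50 + A\right) \left(14 + A\right)$ ($K{\left(A \right)} = \left(A - 50\right) \left(A + 14\right) = \left(-50 + A\right) \left(14 + A\right)$)
$\frac{1}{K{\left(F{\left(0,-7 \right)} \right)} + a} = \frac{1}{\left(-700 + \left(0 \left(-7 + 0\right)\right)^{2} - 36 \cdot 0 \left(-7 + 0\right)\right) + 97618} = \frac{1}{\left(-700 + \left(0 \left(-7\right)\right)^{2} - 36 \cdot 0 \left(-7\right)\right) + 97618} = \frac{1}{\left(-700 + 0^{2} - 0\right) + 97618} = \frac{1}{\left(-700 + 0 + 0\right) + 97618} = \frac{1}{-700 + 97618} = \frac{1}{96918}$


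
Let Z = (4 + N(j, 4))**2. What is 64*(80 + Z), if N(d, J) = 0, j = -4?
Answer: 6144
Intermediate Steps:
Z = 16 (Z = (4 + 0)**2 = 4**2 = 16)
64*(80 + Z) = 64*(80 + 16) = 64*96 = 6144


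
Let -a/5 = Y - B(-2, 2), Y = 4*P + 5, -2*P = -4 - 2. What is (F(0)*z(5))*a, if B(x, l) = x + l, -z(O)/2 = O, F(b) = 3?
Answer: 2550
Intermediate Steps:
P = 3 (P = -(-4 - 2)/2 = -1/2*(-6) = 3)
z(O) = -2*O
B(x, l) = l + x
Y = 17 (Y = 4*3 + 5 = 12 + 5 = 17)
a = -85 (a = -5*(17 - (2 - 2)) = -5*(17 - 1*0) = -5*(17 + 0) = -5*17 = -85)
(F(0)*z(5))*a = (3*(-2*5))*(-85) = (3*(-10))*(-85) = -30*(-85) = 2550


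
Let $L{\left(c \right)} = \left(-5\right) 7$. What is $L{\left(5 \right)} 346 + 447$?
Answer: $-11663$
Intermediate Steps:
$L{\left(c \right)} = -35$
$L{\left(5 \right)} 346 + 447 = \left(-35\right) 346 + 447 = -12110 + 447 = -11663$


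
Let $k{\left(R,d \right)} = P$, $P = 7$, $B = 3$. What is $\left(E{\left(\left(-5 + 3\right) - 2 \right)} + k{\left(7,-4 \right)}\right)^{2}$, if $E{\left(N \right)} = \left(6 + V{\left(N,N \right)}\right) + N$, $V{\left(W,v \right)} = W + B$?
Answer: $64$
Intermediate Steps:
$V{\left(W,v \right)} = 3 + W$ ($V{\left(W,v \right)} = W + 3 = 3 + W$)
$E{\left(N \right)} = 9 + 2 N$ ($E{\left(N \right)} = \left(6 + \left(3 + N\right)\right) + N = \left(9 + N\right) + N = 9 + 2 N$)
$k{\left(R,d \right)} = 7$
$\left(E{\left(\left(-5 + 3\right) - 2 \right)} + k{\left(7,-4 \right)}\right)^{2} = \left(\left(9 + 2 \left(\left(-5 + 3\right) - 2\right)\right) + 7\right)^{2} = \left(\left(9 + 2 \left(-2 - 2\right)\right) + 7\right)^{2} = \left(\left(9 + 2 \left(-4\right)\right) + 7\right)^{2} = \left(\left(9 - 8\right) + 7\right)^{2} = \left(1 + 7\right)^{2} = 8^{2} = 64$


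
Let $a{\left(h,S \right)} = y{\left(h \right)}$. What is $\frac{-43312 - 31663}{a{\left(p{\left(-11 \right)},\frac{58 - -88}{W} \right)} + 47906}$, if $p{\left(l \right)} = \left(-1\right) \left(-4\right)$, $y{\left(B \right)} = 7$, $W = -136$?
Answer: $- \frac{74975}{47913} \approx -1.5648$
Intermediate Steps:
$p{\left(l \right)} = 4$
$a{\left(h,S \right)} = 7$
$\frac{-43312 - 31663}{a{\left(p{\left(-11 \right)},\frac{58 - -88}{W} \right)} + 47906} = \frac{-43312 - 31663}{7 + 47906} = - \frac{74975}{47913}$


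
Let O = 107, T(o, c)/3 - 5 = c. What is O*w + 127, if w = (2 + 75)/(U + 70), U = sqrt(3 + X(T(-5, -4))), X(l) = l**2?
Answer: 598753/2444 - 8239*sqrt(3)/2444 ≈ 239.15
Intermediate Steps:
T(o, c) = 15 + 3*c
U = 2*sqrt(3) (U = sqrt(3 + (15 + 3*(-4))**2) = sqrt(3 + (15 - 12)**2) = sqrt(3 + 3**2) = sqrt(3 + 9) = sqrt(12) = 2*sqrt(3) ≈ 3.4641)
w = 77/(70 + 2*sqrt(3)) (w = (2 + 75)/(2*sqrt(3) + 70) = 77/(70 + 2*sqrt(3)) ≈ 1.0481)
O*w + 127 = 107*(2695/2444 - 77*sqrt(3)/2444) + 127 = (288365/2444 - 8239*sqrt(3)/2444) + 127 = 598753/2444 - 8239*sqrt(3)/2444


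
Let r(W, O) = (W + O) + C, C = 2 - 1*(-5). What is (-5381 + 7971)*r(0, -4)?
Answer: 7770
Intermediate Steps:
C = 7 (C = 2 + 5 = 7)
r(W, O) = 7 + O + W (r(W, O) = (W + O) + 7 = (O + W) + 7 = 7 + O + W)
(-5381 + 7971)*r(0, -4) = (-5381 + 7971)*(7 - 4 + 0) = 2590*3 = 7770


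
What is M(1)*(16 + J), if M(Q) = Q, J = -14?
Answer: 2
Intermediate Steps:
M(1)*(16 + J) = 1*(16 - 14) = 1*2 = 2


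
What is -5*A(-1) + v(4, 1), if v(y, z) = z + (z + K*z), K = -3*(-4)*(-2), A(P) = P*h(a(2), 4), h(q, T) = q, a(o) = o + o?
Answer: -2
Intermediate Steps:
a(o) = 2*o
A(P) = 4*P (A(P) = P*(2*2) = P*4 = 4*P)
K = -24 (K = 12*(-2) = -24)
v(y, z) = -22*z (v(y, z) = z + (z - 24*z) = z - 23*z = -22*z)
-5*A(-1) + v(4, 1) = -20*(-1) - 22*1 = -5*(-4) - 22 = 20 - 22 = -2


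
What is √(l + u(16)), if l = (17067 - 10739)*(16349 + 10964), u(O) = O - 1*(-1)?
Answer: √172836681 ≈ 13147.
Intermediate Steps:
u(O) = 1 + O (u(O) = O + 1 = 1 + O)
l = 172836664 (l = 6328*27313 = 172836664)
√(l + u(16)) = √(172836664 + (1 + 16)) = √(172836664 + 17) = √172836681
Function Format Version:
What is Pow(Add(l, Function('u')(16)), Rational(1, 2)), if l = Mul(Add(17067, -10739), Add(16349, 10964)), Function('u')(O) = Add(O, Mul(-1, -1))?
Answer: Pow(172836681, Rational(1, 2)) ≈ 13147.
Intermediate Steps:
Function('u')(O) = Add(1, O) (Function('u')(O) = Add(O, 1) = Add(1, O))
l = 172836664 (l = Mul(6328, 27313) = 172836664)
Pow(Add(l, Function('u')(16)), Rational(1, 2)) = Pow(Add(172836664, Add(1, 16)), Rational(1, 2)) = Pow(Add(172836664, 17), Rational(1, 2)) = Pow(172836681, Rational(1, 2))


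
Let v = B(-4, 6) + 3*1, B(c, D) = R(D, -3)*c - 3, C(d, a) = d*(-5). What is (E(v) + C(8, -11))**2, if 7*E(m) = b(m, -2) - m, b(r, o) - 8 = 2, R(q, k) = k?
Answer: 79524/49 ≈ 1622.9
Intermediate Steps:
b(r, o) = 10 (b(r, o) = 8 + 2 = 10)
C(d, a) = -5*d
B(c, D) = -3 - 3*c (B(c, D) = -3*c - 3 = -3 - 3*c)
v = 12 (v = (-3 - 3*(-4)) + 3*1 = (-3 + 12) + 3 = 9 + 3 = 12)
E(m) = 10/7 - m/7 (E(m) = (10 - m)/7 = 10/7 - m/7)
(E(v) + C(8, -11))**2 = ((10/7 - 1/7*12) - 5*8)**2 = ((10/7 - 12/7) - 40)**2 = (-2/7 - 40)**2 = (-282/7)**2 = 79524/49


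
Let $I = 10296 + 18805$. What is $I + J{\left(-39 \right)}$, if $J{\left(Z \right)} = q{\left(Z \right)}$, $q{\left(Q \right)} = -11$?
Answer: $29090$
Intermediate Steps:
$I = 29101$
$J{\left(Z \right)} = -11$
$I + J{\left(-39 \right)} = 29101 - 11 = 29090$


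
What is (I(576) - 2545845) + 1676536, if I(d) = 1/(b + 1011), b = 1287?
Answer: -1997672081/2298 ≈ -8.6931e+5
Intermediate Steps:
I(d) = 1/2298 (I(d) = 1/(1287 + 1011) = 1/2298)
(I(576) - 2545845) + 1676536 = (1/2298 - 2545845) + 1676536 = -5850351809/2298 + 1676536 = -1997672081/2298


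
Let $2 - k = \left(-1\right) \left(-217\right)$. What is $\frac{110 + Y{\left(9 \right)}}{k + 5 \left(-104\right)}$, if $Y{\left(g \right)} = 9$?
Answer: $- \frac{17}{105} \approx -0.1619$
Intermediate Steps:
$k = -215$ ($k = 2 - \left(-1\right) \left(-217\right) = 2 - 217 = -215$)
$\frac{110 + Y{\left(9 \right)}}{k + 5 \left(-104\right)} = \frac{110 + 9}{-215 + 5 \left(-104\right)} = \frac{119}{-215 - 520} = \frac{119}{-735} = 119 \left(- \frac{1}{735}\right) = - \frac{17}{105}$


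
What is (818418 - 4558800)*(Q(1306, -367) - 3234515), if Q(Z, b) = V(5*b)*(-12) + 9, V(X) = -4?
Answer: 12098108482956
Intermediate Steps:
Q(Z, b) = 57 (Q(Z, b) = -4*(-12) + 9 = 48 + 9 = 57)
(818418 - 4558800)*(Q(1306, -367) - 3234515) = (818418 - 4558800)*(57 - 3234515) = -3740382*(-3234458) = 12098108482956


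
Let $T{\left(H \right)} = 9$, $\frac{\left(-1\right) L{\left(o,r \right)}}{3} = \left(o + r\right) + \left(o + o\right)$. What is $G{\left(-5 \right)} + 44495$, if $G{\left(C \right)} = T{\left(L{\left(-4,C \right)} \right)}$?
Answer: $44504$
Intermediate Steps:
$L{\left(o,r \right)} = - 9 o - 3 r$ ($L{\left(o,r \right)} = - 3 \left(\left(o + r\right) + \left(o + o\right)\right) = - 3 \left(\left(o + r\right) + 2 o\right) = - 3 \left(r + 3 o\right) = - 9 o - 3 r$)
$G{\left(C \right)} = 9$
$G{\left(-5 \right)} + 44495 = 9 + 44495 = 44504$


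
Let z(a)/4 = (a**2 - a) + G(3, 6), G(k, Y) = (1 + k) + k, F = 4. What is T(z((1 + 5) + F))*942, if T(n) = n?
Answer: 365496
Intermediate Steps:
G(k, Y) = 1 + 2*k
z(a) = 28 - 4*a + 4*a**2 (z(a) = 4*((a**2 - a) + (1 + 2*3)) = 4*((a**2 - a) + (1 + 6)) = 4*((a**2 - a) + 7) = 4*(7 + a**2 - a) = 28 - 4*a + 4*a**2)
T(z((1 + 5) + F))*942 = (28 - 4*((1 + 5) + 4) + 4*((1 + 5) + 4)**2)*942 = (28 - 4*(6 + 4) + 4*(6 + 4)**2)*942 = (28 - 4*10 + 4*10**2)*942 = (28 - 40 + 4*100)*942 = (28 - 40 + 400)*942 = 388*942 = 365496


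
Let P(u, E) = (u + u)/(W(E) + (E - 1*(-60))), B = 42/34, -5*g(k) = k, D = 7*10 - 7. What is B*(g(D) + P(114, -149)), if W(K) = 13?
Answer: -1638/85 ≈ -19.271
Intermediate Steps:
D = 63 (D = 70 - 7 = 63)
g(k) = -k/5
B = 21/17 (B = 42*(1/34) = 21/17 ≈ 1.2353)
P(u, E) = 2*u/(73 + E) (P(u, E) = (u + u)/(13 + (E - 1*(-60))) = (2*u)/(13 + (E + 60)) = (2*u)/(13 + (60 + E)) = (2*u)/(73 + E) = 2*u/(73 + E))
B*(g(D) + P(114, -149)) = 21*(-⅕*63 + 2*114/(73 - 149))/17 = 21*(-63/5 + 2*114/(-76))/17 = 21*(-63/5 + 2*114*(-1/76))/17 = 21*(-63/5 - 3)/17 = (21/17)*(-78/5) = -1638/85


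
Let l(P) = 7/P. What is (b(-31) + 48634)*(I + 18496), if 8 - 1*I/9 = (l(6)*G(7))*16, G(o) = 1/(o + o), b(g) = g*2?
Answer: 901302032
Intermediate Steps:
b(g) = 2*g
G(o) = 1/(2*o)
I = 60 (I = 72 - 9*(7/6)*((1/2)/7)*16 = 72 - 9*(7*(1/6))*((1/2)*(1/7))*16 = 72 - 9*(7/6)*(1/14)*16 = 72 - 3*16/4 = 72 - 9*4/3 = 72 - 12 = 60)
(b(-31) + 48634)*(I + 18496) = (2*(-31) + 48634)*(60 + 18496) = (-62 + 48634)*18556 = 48572*18556 = 901302032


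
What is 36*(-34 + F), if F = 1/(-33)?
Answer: -13476/11 ≈ -1225.1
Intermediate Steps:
F = -1/33 ≈ -0.030303
36*(-34 + F) = 36*(-34 - 1/33) = 36*(-1123/33) = -13476/11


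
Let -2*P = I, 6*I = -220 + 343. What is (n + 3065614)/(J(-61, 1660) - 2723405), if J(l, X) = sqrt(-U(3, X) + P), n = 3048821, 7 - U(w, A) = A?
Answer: -965338136300/429967234341 - 177230*sqrt(6571)/429967234341 ≈ -2.2452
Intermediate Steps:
U(w, A) = 7 - A
I = 41/2 (I = (-220 + 343)/6 = (1/6)*123 = 41/2 ≈ 20.500)
P = -41/4 (P = -1/2*41/2 = -41/4 ≈ -10.250)
J(l, X) = sqrt(-69/4 + X) (J(l, X) = sqrt(-(7 - X) - 41/4) = sqrt((-7 + X) - 41/4) = sqrt(-69/4 + X))
(n + 3065614)/(J(-61, 1660) - 2723405) = (3048821 + 3065614)/(sqrt(-69 + 4*1660)/2 - 2723405) = 6114435/(sqrt(-69 + 6640)/2 - 2723405) = 6114435/(sqrt(6571)/2 - 2723405) = 6114435/(-2723405 + sqrt(6571)/2)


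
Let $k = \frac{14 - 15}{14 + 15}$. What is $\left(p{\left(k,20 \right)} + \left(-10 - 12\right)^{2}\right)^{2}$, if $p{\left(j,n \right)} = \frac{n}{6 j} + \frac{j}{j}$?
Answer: $\frac{1357225}{9} \approx 1.508 \cdot 10^{5}$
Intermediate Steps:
$k = - \frac{1}{29} \approx -0.034483$
$p{\left(j,n \right)} = 1 + \frac{n}{6 j}$ ($p{\left(j,n \right)} = n \frac{1}{6 j} + 1 = \frac{n}{6 j} + 1 = 1 + \frac{n}{6 j}$)
$\left(p{\left(k,20 \right)} + \left(-10 - 12\right)^{2}\right)^{2} = \left(\frac{- \frac{1}{29} + \frac{1}{6} \cdot 20}{- \frac{1}{29}} + \left(-10 - 12\right)^{2}\right)^{2} = \left(- 29 \left(- \frac{1}{29} + \frac{10}{3}\right) + \left(-10 - 12\right)^{2}\right)^{2} = \left(\left(-29\right) \frac{287}{87} + \left(-22\right)^{2}\right)^{2} = \left(- \frac{287}{3} + 484\right)^{2} = \left(\frac{1165}{3}\right)^{2} = \frac{1357225}{9}$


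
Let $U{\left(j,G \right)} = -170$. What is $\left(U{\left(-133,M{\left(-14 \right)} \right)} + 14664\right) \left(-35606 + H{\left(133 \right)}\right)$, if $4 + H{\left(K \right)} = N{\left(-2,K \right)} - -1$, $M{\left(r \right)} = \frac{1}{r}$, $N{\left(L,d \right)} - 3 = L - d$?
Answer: $-518030054$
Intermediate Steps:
$N{\left(L,d \right)} = 3 + L - d$ ($N{\left(L,d \right)} = 3 + \left(L - d\right) = 3 + L - d$)
$H{\left(K \right)} = -2 - K$ ($H{\left(K \right)} = -4 - \left(-2 + K\right) = -2 - K$)
$\left(U{\left(-133,M{\left(-14 \right)} \right)} + 14664\right) \left(-35606 + H{\left(133 \right)}\right) = \left(-170 + 14664\right) \left(-35606 - 135\right) = 14494 \left(-35606 - 135\right) = 14494 \left(-35741\right) = -518030054$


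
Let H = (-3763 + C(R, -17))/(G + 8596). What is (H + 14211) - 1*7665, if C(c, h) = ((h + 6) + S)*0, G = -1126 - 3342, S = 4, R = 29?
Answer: 27018125/4128 ≈ 6545.1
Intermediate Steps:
G = -4468
C(c, h) = 0 (C(c, h) = ((h + 6) + 4)*0 = ((6 + h) + 4)*0 = (10 + h)*0 = 0)
H = -3763/4128 (H = (-3763 + 0)/(-4468 + 8596) = -3763/4128 ≈ -0.91158)
(H + 14211) - 1*7665 = (-3763/4128 + 14211) - 1*7665 = 58659245/4128 - 7665 = 27018125/4128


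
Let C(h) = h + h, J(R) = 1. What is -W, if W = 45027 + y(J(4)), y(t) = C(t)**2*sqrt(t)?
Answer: -45031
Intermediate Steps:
C(h) = 2*h
y(t) = 4*t**(5/2) (y(t) = (2*t)**2*sqrt(t) = (4*t**2)*sqrt(t) = 4*t**(5/2))
W = 45031 (W = 45027 + 4*1**(5/2) = 45027 + 4*1 = 45027 + 4 = 45031)
-W = -1*45031 = -45031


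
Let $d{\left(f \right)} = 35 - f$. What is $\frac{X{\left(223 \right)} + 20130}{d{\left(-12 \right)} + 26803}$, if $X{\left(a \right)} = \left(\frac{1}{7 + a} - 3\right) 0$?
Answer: $\frac{671}{895} \approx 0.74972$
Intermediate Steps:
$X{\left(a \right)} = 0$ ($X{\left(a \right)} = \left(-3 + \frac{1}{7 + a}\right) 0 = 0$)
$\frac{X{\left(223 \right)} + 20130}{d{\left(-12 \right)} + 26803} = \frac{0 + 20130}{\left(35 - -12\right) + 26803} = \frac{20130}{\left(35 + 12\right) + 26803} = \frac{20130}{47 + 26803} = \frac{20130}{26850} = 20130 \cdot \frac{1}{26850} = \frac{671}{895}$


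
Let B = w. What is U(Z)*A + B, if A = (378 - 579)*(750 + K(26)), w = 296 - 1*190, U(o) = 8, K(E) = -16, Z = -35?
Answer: -1180166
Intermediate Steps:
w = 106 (w = 296 - 190 = 106)
B = 106
A = -147534 (A = (378 - 579)*(750 - 16) = -201*734 = -147534)
U(Z)*A + B = 8*(-147534) + 106 = -1180272 + 106 = -1180166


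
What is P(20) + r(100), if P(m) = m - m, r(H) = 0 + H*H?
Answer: 10000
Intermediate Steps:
r(H) = H² (r(H) = 0 + H² = H²)
P(m) = 0
P(20) + r(100) = 0 + 100² = 0 + 10000 = 10000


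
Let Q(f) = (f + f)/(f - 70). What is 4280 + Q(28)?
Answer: 12836/3 ≈ 4278.7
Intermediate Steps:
Q(f) = 2*f/(-70 + f) (Q(f) = (2*f)/(-70 + f) = 2*f/(-70 + f))
4280 + Q(28) = 4280 + 2*28/(-70 + 28) = 4280 + 2*28/(-42) = 4280 + 2*28*(-1/42) = 4280 - 4/3 = 12836/3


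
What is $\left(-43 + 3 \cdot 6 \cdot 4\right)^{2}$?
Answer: $841$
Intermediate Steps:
$\left(-43 + 3 \cdot 6 \cdot 4\right)^{2} = \left(-43 + 18 \cdot 4\right)^{2} = \left(-43 + 72\right)^{2} = 29^{2} = 841$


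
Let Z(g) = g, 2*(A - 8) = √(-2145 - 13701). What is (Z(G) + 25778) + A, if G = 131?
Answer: 25917 + I*√15846/2 ≈ 25917.0 + 62.94*I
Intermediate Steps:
A = 8 + I*√15846/2 (A = 8 + √(-2145 - 13701)/2 = 8 + √(-15846)/2 = 8 + (I*√15846)/2 = 8 + I*√15846/2 ≈ 8.0 + 62.94*I)
(Z(G) + 25778) + A = (131 + 25778) + (8 + I*√15846/2) = 25909 + (8 + I*√15846/2) = 25917 + I*√15846/2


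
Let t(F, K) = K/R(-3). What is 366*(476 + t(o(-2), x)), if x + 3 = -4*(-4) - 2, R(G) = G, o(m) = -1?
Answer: 172874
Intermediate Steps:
x = 11 (x = -3 + (-4*(-4) - 2) = -3 + (16 - 2) = -3 + 14 = 11)
t(F, K) = -K/3 (t(F, K) = K/(-3) = K*(-⅓) = -K/3)
366*(476 + t(o(-2), x)) = 366*(476 - ⅓*11) = 366*(476 - 11/3) = 366*(1417/3) = 172874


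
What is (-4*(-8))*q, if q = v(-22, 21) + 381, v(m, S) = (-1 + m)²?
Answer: 29120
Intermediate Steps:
q = 910 (q = (-1 - 22)² + 381 = (-23)² + 381 = 529 + 381 = 910)
(-4*(-8))*q = -4*(-8)*910 = 32*910 = 29120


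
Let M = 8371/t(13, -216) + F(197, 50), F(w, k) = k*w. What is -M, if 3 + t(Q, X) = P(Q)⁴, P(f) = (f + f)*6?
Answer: -5833572804421/592240893 ≈ -9850.0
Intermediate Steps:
P(f) = 12*f (P(f) = (2*f)*6 = 12*f)
t(Q, X) = -3 + 20736*Q⁴ (t(Q, X) = -3 + (12*Q)⁴ = -3 + 20736*Q⁴)
M = 5833572804421/592240893 (M = 8371/(-3 + 20736*13⁴) + 50*197 = 8371/(-3 + 20736*28561) + 9850 = 8371/(-3 + 592240896) + 9850 = 8371/592240893 + 9850 = 5833572804421/592240893 ≈ 9850.0)
-M = -1*5833572804421/592240893 = -5833572804421/592240893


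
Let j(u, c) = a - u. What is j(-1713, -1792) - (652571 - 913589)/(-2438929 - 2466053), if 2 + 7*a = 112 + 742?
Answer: 3499603150/1907493 ≈ 1834.7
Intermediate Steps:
a = 852/7 (a = -2/7 + (112 + 742)/7 = -2/7 + (⅐)*854 = -2/7 + 122 = 852/7 ≈ 121.71)
j(u, c) = 852/7 - u
j(-1713, -1792) - (652571 - 913589)/(-2438929 - 2466053) = (852/7 - 1*(-1713)) - (652571 - 913589)/(-2438929 - 2466053) = (852/7 + 1713) - (-261018)/(-4904982) = 12843/7 - (-261018)*(-1)/4904982 = 12843/7 - 1*14501/272499 = 12843/7 - 14501/272499 = 3499603150/1907493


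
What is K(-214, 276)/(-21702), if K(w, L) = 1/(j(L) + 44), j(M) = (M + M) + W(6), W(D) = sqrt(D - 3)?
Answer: -298/3854416263 + sqrt(3)/7708832526 ≈ -7.7089e-8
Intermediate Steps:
W(D) = sqrt(-3 + D)
j(M) = sqrt(3) + 2*M (j(M) = (M + M) + sqrt(-3 + 6) = 2*M + sqrt(3) = sqrt(3) + 2*M)
K(w, L) = 1/(44 + sqrt(3) + 2*L) (K(w, L) = 1/((sqrt(3) + 2*L) + 44) = 1/(44 + sqrt(3) + 2*L))
K(-214, 276)/(-21702) = 1/((44 + sqrt(3) + 2*276)*(-21702)) = -1/21702/(44 + sqrt(3) + 552) = -1/21702/(596 + sqrt(3)) = -1/(21702*(596 + sqrt(3)))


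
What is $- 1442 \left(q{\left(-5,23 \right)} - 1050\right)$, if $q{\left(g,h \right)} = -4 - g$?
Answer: $1512658$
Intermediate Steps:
$- 1442 \left(q{\left(-5,23 \right)} - 1050\right) = - 1442 \left(\left(-4 - -5\right) - 1050\right) = - 1442 \left(\left(-4 + 5\right) - 1050\right) = - 1442 \left(1 - 1050\right) = \left(-1442\right) \left(-1049\right) = 1512658$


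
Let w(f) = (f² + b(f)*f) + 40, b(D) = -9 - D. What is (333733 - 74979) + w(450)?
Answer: 254744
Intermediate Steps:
w(f) = 40 + f² + f*(-9 - f) (w(f) = (f² + (-9 - f)*f) + 40 = (f² + f*(-9 - f)) + 40 = 40 + f² + f*(-9 - f))
(333733 - 74979) + w(450) = (333733 - 74979) + (40 - 9*450) = 258754 + (40 - 4050) = 258754 - 4010 = 254744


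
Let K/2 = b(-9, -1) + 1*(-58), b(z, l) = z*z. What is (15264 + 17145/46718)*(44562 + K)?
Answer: 15905444025888/23359 ≈ 6.8091e+8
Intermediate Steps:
b(z, l) = z²
K = 46 (K = 2*((-9)² + 1*(-58)) = 2*(81 - 58) = 2*23 = 46)
(15264 + 17145/46718)*(44562 + K) = (15264 + 17145/46718)*(44562 + 46) = (15264 + 17145*(1/46718))*44608 = (15264 + 17145/46718)*44608 = (713120697/46718)*44608 = 15905444025888/23359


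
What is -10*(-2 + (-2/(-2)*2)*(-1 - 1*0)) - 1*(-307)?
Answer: 347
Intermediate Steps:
-10*(-2 + (-2/(-2)*2)*(-1 - 1*0)) - 1*(-307) = -10*(-2 + (-2*(-1/2)*2)*(-1 + 0)) + 307 = -10*(-2 + (1*2)*(-1)) + 307 = -10*(-2 + 2*(-1)) + 307 = -10*(-2 - 2) + 307 = -10*(-4) + 307 = 40 + 307 = 347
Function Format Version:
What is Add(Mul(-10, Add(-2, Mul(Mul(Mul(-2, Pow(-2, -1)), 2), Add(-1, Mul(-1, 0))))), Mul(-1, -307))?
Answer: 347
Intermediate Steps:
Add(Mul(-10, Add(-2, Mul(Mul(Mul(-2, Pow(-2, -1)), 2), Add(-1, Mul(-1, 0))))), Mul(-1, -307)) = Add(Mul(-10, Add(-2, Mul(Mul(Mul(-2, Rational(-1, 2)), 2), Add(-1, 0)))), 307) = Add(Mul(-10, Add(-2, Mul(Mul(1, 2), -1))), 307) = Add(Mul(-10, Add(-2, Mul(2, -1))), 307) = Add(Mul(-10, Add(-2, -2)), 307) = Add(Mul(-10, -4), 307) = Add(40, 307) = 347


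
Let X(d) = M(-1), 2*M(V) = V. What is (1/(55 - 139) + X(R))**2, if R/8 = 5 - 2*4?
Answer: 1849/7056 ≈ 0.26205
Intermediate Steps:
R = -24 (R = 8*(5 - 2*4) = 8*(5 - 8) = 8*(-3) = -24)
M(V) = V/2
X(d) = -1/2 (X(d) = (1/2)*(-1) = -1/2)
(1/(55 - 139) + X(R))**2 = (1/(55 - 139) - 1/2)**2 = (1/(-84) - 1/2)**2 = (-1/84 - 1/2)**2 = (-43/84)**2 = 1849/7056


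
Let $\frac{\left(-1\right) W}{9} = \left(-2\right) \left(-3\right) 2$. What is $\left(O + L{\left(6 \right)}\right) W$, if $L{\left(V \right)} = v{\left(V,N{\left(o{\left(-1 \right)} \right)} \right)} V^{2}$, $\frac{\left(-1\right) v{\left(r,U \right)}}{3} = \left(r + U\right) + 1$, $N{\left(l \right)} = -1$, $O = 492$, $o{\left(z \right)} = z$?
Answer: $16848$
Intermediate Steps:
$v{\left(r,U \right)} = -3 - 3 U - 3 r$ ($v{\left(r,U \right)} = - 3 \left(\left(r + U\right) + 1\right) = - 3 \left(\left(U + r\right) + 1\right) = - 3 \left(1 + U + r\right) = -3 - 3 U - 3 r$)
$W = -108$ ($W = - 9 \left(-2\right) \left(-3\right) 2 = - 9 \cdot 6 \cdot 2 = \left(-9\right) 12 = -108$)
$L{\left(V \right)} = - 3 V^{3}$ ($L{\left(V \right)} = \left(-3 - -3 - 3 V\right) V^{2} = \left(-3 + 3 - 3 V\right) V^{2} = - 3 V V^{2} = - 3 V^{3}$)
$\left(O + L{\left(6 \right)}\right) W = \left(492 - 3 \cdot 6^{3}\right) \left(-108\right) = \left(492 - 648\right) \left(-108\right) = \left(-156\right) \left(-108\right) = 16848$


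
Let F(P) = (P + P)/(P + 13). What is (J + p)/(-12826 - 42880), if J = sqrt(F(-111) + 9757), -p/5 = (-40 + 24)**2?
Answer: 640/27853 - sqrt(119551)/194971 ≈ 0.021204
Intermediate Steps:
F(P) = 2*P/(13 + P) (F(P) = (2*P)/(13 + P) = 2*P/(13 + P))
p = -1280 (p = -5*(-40 + 24)**2 = -5*(-16)**2 = -5*256 = -1280)
J = 2*sqrt(119551)/7 (J = sqrt(2*(-111)/(13 - 111) + 9757) = sqrt(2*(-111)/(-98) + 9757) = sqrt(2*(-111)*(-1/98) + 9757) = sqrt(111/49 + 9757) = sqrt(478204/49) = 2*sqrt(119551)/7 ≈ 98.789)
(J + p)/(-12826 - 42880) = (2*sqrt(119551)/7 - 1280)/(-12826 - 42880) = (-1280 + 2*sqrt(119551)/7)/(-55706) = (-1280 + 2*sqrt(119551)/7)*(-1/55706) = 640/27853 - sqrt(119551)/194971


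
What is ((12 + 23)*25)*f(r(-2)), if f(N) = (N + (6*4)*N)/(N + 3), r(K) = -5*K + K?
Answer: 175000/11 ≈ 15909.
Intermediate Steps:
r(K) = -4*K
f(N) = 25*N/(3 + N) (f(N) = (N + 24*N)/(3 + N) = (25*N)/(3 + N) = 25*N/(3 + N))
((12 + 23)*25)*f(r(-2)) = ((12 + 23)*25)*(25*(-4*(-2))/(3 - 4*(-2))) = (35*25)*(25*8/(3 + 8)) = 875*(25*8/11) = 875*(25*8*(1/11)) = 875*(200/11) = 175000/11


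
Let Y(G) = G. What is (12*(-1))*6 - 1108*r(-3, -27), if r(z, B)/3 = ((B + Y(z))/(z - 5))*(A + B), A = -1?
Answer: 348948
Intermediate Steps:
r(z, B) = 3*(-1 + B)*(B + z)/(-5 + z) (r(z, B) = 3*(((B + z)/(z - 5))*(-1 + B)) = 3*(((B + z)/(-5 + z))*(-1 + B)) = 3*((-1 + B)*(B + z)/(-5 + z)) = 3*(-1 + B)*(B + z)/(-5 + z))
(12*(-1))*6 - 1108*r(-3, -27) = (12*(-1))*6 - 3324*((-27)² - 1*(-27) - 1*(-3) - 27*(-3))/(-5 - 3) = -12*6 - 3324*(729 + 27 + 3 + 81)/(-8) = -72 - 3324*(-1)*840/8 = -72 - 1108*(-315) = -72 + 349020 = 348948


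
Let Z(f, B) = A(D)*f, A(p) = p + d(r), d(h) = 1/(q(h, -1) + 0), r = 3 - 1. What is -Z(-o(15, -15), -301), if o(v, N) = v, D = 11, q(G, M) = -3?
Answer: 160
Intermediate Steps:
r = 2
d(h) = -1/3 (d(h) = 1/(-3 + 0) = 1/(-3) = -1/3)
A(p) = -1/3 + p (A(p) = p - 1/3 = -1/3 + p)
Z(f, B) = 32*f/3 (Z(f, B) = (-1/3 + 11)*f = 32*f/3)
-Z(-o(15, -15), -301) = -32*(-1*15)/3 = -32*(-15)/3 = -1*(-160) = 160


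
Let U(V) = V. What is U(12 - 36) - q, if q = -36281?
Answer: 36257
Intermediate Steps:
U(12 - 36) - q = (12 - 36) - 1*(-36281) = -24 + 36281 = 36257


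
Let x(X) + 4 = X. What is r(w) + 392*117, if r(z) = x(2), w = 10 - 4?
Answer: 45862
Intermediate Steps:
w = 6
x(X) = -4 + X
r(z) = -2 (r(z) = -4 + 2 = -2)
r(w) + 392*117 = -2 + 392*117 = -2 + 45864 = 45862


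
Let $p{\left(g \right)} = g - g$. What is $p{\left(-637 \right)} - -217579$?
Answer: $217579$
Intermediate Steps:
$p{\left(g \right)} = 0$
$p{\left(-637 \right)} - -217579 = 0 - -217579 = 0 + 217579 = 217579$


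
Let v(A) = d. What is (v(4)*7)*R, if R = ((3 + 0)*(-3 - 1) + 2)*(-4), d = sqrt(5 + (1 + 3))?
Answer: 840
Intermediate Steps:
d = 3 (d = sqrt(5 + 4) = sqrt(9) = 3)
v(A) = 3
R = 40 (R = (3*(-4) + 2)*(-4) = (-12 + 2)*(-4) = -10*(-4) = 40)
(v(4)*7)*R = (3*7)*40 = 21*40 = 840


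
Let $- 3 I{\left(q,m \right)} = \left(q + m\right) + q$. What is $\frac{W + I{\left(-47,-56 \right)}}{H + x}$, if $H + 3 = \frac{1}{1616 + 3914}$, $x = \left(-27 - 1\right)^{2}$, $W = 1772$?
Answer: $\frac{10075660}{4318931} \approx 2.3329$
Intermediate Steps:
$x = 784$ ($x = \left(-28\right)^{2} = 784$)
$I{\left(q,m \right)} = - \frac{2 q}{3} - \frac{m}{3}$ ($I{\left(q,m \right)} = - \frac{\left(q + m\right) + q}{3} = - \frac{\left(m + q\right) + q}{3} = - \frac{m + 2 q}{3} = - \frac{2 q}{3} - \frac{m}{3}$)
$H = - \frac{16589}{5530}$ ($H = -3 + \frac{1}{1616 + 3914} = -3 + \frac{1}{5530} = - \frac{16589}{5530} \approx -2.9998$)
$\frac{W + I{\left(-47,-56 \right)}}{H + x} = \frac{1772 - -50}{- \frac{16589}{5530} + 784} = \frac{1772 + \left(\frac{94}{3} + \frac{56}{3}\right)}{\frac{4318931}{5530}} = \left(1772 + 50\right) \frac{5530}{4318931} = 1822 \cdot \frac{5530}{4318931} = \frac{10075660}{4318931}$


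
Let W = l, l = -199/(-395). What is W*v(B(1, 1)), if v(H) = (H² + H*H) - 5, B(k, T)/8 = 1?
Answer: 24477/395 ≈ 61.967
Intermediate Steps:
B(k, T) = 8 (B(k, T) = 8*1 = 8)
v(H) = -5 + 2*H² (v(H) = (H² + H²) - 5 = 2*H² - 5 = -5 + 2*H²)
l = 199/395 (l = -199*(-1/395) = 199/395 ≈ 0.50380)
W = 199/395 ≈ 0.50380
W*v(B(1, 1)) = 199*(-5 + 2*8²)/395 = 199*(-5 + 2*64)/395 = 199*(-5 + 128)/395 = (199/395)*123 = 24477/395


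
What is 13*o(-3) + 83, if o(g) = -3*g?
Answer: 200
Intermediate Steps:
13*o(-3) + 83 = 13*(-3*(-3)) + 83 = 13*9 + 83 = 117 + 83 = 200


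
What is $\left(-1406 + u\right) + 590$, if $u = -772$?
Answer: $-1588$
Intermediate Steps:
$\left(-1406 + u\right) + 590 = \left(-1406 - 772\right) + 590 = -2178 + 590 = -1588$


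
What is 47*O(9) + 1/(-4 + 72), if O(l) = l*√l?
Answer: 86293/68 ≈ 1269.0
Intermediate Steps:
O(l) = l^(3/2)
47*O(9) + 1/(-4 + 72) = 47*9^(3/2) + 1/(-4 + 72) = 47*27 + 1/68 = 1269 + 1/68 = 86293/68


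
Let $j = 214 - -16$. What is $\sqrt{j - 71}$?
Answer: $\sqrt{159} \approx 12.61$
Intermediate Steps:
$j = 230$ ($j = 214 + 16 = 230$)
$\sqrt{j - 71} = \sqrt{230 - 71} = \sqrt{159}$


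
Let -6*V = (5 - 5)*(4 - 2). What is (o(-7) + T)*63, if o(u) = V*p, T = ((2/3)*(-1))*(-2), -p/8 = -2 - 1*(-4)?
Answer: 84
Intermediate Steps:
V = 0 (V = -(5 - 5)*(4 - 2)/6 = -0*2 = -1/6*0 = 0)
p = -16 (p = -8*(-2 - 1*(-4)) = -8*(-2 + 4) = -8*2 = -16)
T = 4/3 (T = ((2*(1/3))*(-1))*(-2) = ((2/3)*(-1))*(-2) = -2/3*(-2) = 4/3 ≈ 1.3333)
o(u) = 0 (o(u) = 0*(-16) = 0)
(o(-7) + T)*63 = (0 + 4/3)*63 = (4/3)*63 = 84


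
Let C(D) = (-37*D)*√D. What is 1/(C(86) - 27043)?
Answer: 27043/139436815 - 3182*√86/139436815 ≈ -1.7683e-5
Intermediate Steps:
C(D) = -37*D^(3/2)
1/(C(86) - 27043) = 1/(-3182*√86 - 27043) = 1/(-27043 - 3182*√86)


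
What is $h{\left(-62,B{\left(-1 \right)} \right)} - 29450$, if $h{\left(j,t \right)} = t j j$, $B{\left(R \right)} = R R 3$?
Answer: $-17918$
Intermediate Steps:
$B{\left(R \right)} = 3 R^{2}$ ($B{\left(R \right)} = R^{2} \cdot 3 = 3 R^{2}$)
$h{\left(j,t \right)} = t j^{2}$ ($h{\left(j,t \right)} = j t j = t j^{2}$)
$h{\left(-62,B{\left(-1 \right)} \right)} - 29450 = 3 \left(-1\right)^{2} \left(-62\right)^{2} - 29450 = 3 \cdot 1 \cdot 3844 - 29450 = 3 \cdot 3844 - 29450 = 11532 - 29450 = -17918$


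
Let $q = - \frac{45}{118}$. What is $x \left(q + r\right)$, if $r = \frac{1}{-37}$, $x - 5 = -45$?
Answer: $\frac{35660}{2183} \approx 16.335$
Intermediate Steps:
$x = -40$ ($x = 5 - 45 = -40$)
$q = - \frac{45}{118}$ ($q = \left(-45\right) \frac{1}{118} = - \frac{45}{118} \approx -0.38136$)
$r = - \frac{1}{37} \approx -0.027027$
$x \left(q + r\right) = - 40 \left(- \frac{45}{118} - \frac{1}{37}\right) = \left(-40\right) \left(- \frac{1783}{4366}\right) = \frac{35660}{2183}$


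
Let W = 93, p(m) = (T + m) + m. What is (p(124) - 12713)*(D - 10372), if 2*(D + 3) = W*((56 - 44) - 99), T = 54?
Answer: 357945651/2 ≈ 1.7897e+8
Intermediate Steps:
p(m) = 54 + 2*m (p(m) = (54 + m) + m = 54 + 2*m)
D = -8097/2 (D = -3 + (93*((56 - 44) - 99))/2 = -3 + (93*(12 - 99))/2 = -3 + (93*(-87))/2 = -3 + (½)*(-8091) = -3 - 8091/2 = -8097/2 ≈ -4048.5)
(p(124) - 12713)*(D - 10372) = ((54 + 2*124) - 12713)*(-8097/2 - 10372) = ((54 + 248) - 12713)*(-28841/2) = (302 - 12713)*(-28841/2) = -12411*(-28841/2) = 357945651/2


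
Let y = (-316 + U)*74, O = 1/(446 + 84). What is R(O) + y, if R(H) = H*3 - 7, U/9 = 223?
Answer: 66317313/530 ≈ 1.2513e+5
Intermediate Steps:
O = 1/530 ≈ 0.0018868
U = 2007 (U = 9*223 = 2007)
y = 125134 (y = (-316 + 2007)*74 = 1691*74 = 125134)
R(H) = -7 + 3*H (R(H) = 3*H - 7 = -7 + 3*H)
R(O) + y = (-7 + 3*(1/530)) + 125134 = (-7 + 3/530) + 125134 = -3707/530 + 125134 = 66317313/530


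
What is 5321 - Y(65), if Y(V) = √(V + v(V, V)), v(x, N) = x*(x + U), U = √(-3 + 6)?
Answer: 5321 - √(4290 + 65*√3) ≈ 5254.6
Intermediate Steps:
U = √3 ≈ 1.7320
v(x, N) = x*(x + √3)
Y(V) = √(V + V*(V + √3))
5321 - Y(65) = 5321 - √(65*(1 + 65 + √3)) = 5321 - √(65*(66 + √3)) = 5321 - √(4290 + 65*√3)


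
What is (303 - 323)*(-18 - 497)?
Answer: 10300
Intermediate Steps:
(303 - 323)*(-18 - 497) = -20*(-515) = 10300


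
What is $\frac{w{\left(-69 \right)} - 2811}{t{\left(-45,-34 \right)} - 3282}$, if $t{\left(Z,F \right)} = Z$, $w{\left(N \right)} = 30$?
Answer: $\frac{927}{1109} \approx 0.83589$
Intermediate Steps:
$\frac{w{\left(-69 \right)} - 2811}{t{\left(-45,-34 \right)} - 3282} = \frac{30 - 2811}{-45 - 3282} = - \frac{2781}{-3327} = \left(-2781\right) \left(- \frac{1}{3327}\right) = \frac{927}{1109}$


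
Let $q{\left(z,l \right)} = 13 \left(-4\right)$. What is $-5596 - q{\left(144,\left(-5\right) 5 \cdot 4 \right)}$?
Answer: $-5544$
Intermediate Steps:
$q{\left(z,l \right)} = -52$
$-5596 - q{\left(144,\left(-5\right) 5 \cdot 4 \right)} = -5596 - -52 = -5596 + 52 = -5544$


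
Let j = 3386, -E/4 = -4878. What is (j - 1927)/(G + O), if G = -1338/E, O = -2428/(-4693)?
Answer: 22266726924/6849317 ≈ 3250.9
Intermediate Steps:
E = 19512 (E = -4*(-4878) = 19512)
O = 2428/4693 (O = -2428*(-1/4693) = 2428/4693 ≈ 0.51737)
G = -223/3252 (G = -1338/19512 = -1338*1/19512 = -223/3252 ≈ -0.068573)
(j - 1927)/(G + O) = (3386 - 1927)/(-223/3252 + 2428/4693) = 1459/(6849317/15261636) = 1459*(15261636/6849317) = 22266726924/6849317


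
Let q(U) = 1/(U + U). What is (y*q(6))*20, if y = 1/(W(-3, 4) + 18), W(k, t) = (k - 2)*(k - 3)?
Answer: 5/144 ≈ 0.034722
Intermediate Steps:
W(k, t) = (-3 + k)*(-2 + k) (W(k, t) = (-2 + k)*(-3 + k) = (-3 + k)*(-2 + k))
q(U) = 1/(2*U)
y = 1/48 (y = 1/((6 + (-3)**2 - 5*(-3)) + 18) = 1/((6 + 9 + 15) + 18) = 1/(30 + 18) = 1/48 ≈ 0.020833)
(y*q(6))*20 = (((1/2)/6)/48)*20 = (((1/2)*(1/6))/48)*20 = ((1/48)*(1/12))*20 = (1/576)*20 = 5/144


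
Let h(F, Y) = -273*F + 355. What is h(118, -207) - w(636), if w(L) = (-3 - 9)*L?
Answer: -24227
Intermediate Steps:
h(F, Y) = 355 - 273*F
w(L) = -12*L
h(118, -207) - w(636) = (355 - 273*118) - (-12)*636 = (355 - 32214) - 1*(-7632) = -31859 + 7632 = -24227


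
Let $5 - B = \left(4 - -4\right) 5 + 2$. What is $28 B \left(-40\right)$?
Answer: $41440$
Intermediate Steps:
$B = -37$ ($B = 5 - \left(\left(4 - -4\right) 5 + 2\right) = 5 - \left(\left(4 + 4\right) 5 + 2\right) = 5 - \left(8 \cdot 5 + 2\right) = 5 - \left(40 + 2\right) = 5 - 42 = -37$)
$28 B \left(-40\right) = 28 \left(-37\right) \left(-40\right) = \left(-1036\right) \left(-40\right) = 41440$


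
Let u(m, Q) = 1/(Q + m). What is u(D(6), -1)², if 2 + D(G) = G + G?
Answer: 1/81 ≈ 0.012346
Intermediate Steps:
D(G) = -2 + 2*G (D(G) = -2 + (G + G) = -2 + 2*G)
u(D(6), -1)² = (1/(-1 + (-2 + 2*6)))² = (1/(-1 + (-2 + 12)))² = (1/(-1 + 10))² = (1/9)² = (⅑)² = 1/81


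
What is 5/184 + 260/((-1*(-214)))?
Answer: 24455/19688 ≈ 1.2421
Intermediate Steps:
5/184 + 260/((-1*(-214))) = 5*(1/184) + 260/214 = 5/184 + 260*(1/214) = 5/184 + 130/107 = 24455/19688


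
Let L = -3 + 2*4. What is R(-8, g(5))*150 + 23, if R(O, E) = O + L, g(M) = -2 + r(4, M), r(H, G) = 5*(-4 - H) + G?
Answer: -427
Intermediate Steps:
L = 5 (L = -3 + 8 = 5)
r(H, G) = -20 + G - 5*H (r(H, G) = (-20 - 5*H) + G = -20 + G - 5*H)
g(M) = -42 + M (g(M) = -2 + (-20 + M - 5*4) = -2 + (-20 + M - 20) = -2 + (-40 + M) = -42 + M)
R(O, E) = 5 + O (R(O, E) = O + 5 = 5 + O)
R(-8, g(5))*150 + 23 = (5 - 8)*150 + 23 = -3*150 + 23 = -450 + 23 = -427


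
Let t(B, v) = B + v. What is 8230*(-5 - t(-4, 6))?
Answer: -57610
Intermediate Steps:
8230*(-5 - t(-4, 6)) = 8230*(-5 - (-4 + 6)) = 8230*(-5 - 1*2) = 8230*(-5 - 2) = 8230*(-7) = -57610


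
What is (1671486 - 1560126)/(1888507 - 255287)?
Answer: 5568/81661 ≈ 0.068184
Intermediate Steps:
(1671486 - 1560126)/(1888507 - 255287) = 111360/1633220 = 111360*(1/1633220) = 5568/81661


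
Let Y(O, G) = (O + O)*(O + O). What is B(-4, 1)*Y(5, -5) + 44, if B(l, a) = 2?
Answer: 244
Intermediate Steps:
Y(O, G) = 4*O² (Y(O, G) = (2*O)*(2*O) = 4*O²)
B(-4, 1)*Y(5, -5) + 44 = 2*(4*5²) + 44 = 2*(4*25) + 44 = 2*100 + 44 = 200 + 44 = 244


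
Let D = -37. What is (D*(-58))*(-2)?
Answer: -4292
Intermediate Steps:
(D*(-58))*(-2) = -37*(-58)*(-2) = 2146*(-2) = -4292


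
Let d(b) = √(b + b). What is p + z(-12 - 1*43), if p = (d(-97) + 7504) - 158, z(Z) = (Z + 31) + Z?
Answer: 7267 + I*√194 ≈ 7267.0 + 13.928*I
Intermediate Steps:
d(b) = √2*√b (d(b) = √(2*b) = √2*√b)
z(Z) = 31 + 2*Z (z(Z) = (31 + Z) + Z = 31 + 2*Z)
p = 7346 + I*√194 (p = (√2*√(-97) + 7504) - 158 = (√2*(I*√97) + 7504) - 158 = (I*√194 + 7504) - 158 = (7504 + I*√194) - 158 = 7346 + I*√194 ≈ 7346.0 + 13.928*I)
p + z(-12 - 1*43) = (7346 + I*√194) + (31 + 2*(-12 - 1*43)) = (7346 + I*√194) + (31 + 2*(-12 - 43)) = (7346 + I*√194) + (31 + 2*(-55)) = (7346 + I*√194) + (31 - 110) = (7346 + I*√194) - 79 = 7267 + I*√194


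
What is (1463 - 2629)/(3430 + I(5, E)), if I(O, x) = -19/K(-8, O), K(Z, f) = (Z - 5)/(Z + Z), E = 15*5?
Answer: -689/2013 ≈ -0.34228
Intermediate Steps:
E = 75
K(Z, f) = (-5 + Z)/(2*Z) (K(Z, f) = (-5 + Z)/((2*Z)) = (-5 + Z)*(1/(2*Z)) = (-5 + Z)/(2*Z))
I(O, x) = -304/13 (I(O, x) = -19*(-16/(-5 - 8)) = -19/((½)*(-⅛)*(-13)) = -19/13/16 = -19*16/13 = -304/13)
(1463 - 2629)/(3430 + I(5, E)) = (1463 - 2629)/(3430 - 304/13) = -1166/44286/13 = -1166*13/44286 = -689/2013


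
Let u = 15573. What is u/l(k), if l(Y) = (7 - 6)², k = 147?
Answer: 15573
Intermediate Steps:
l(Y) = 1 (l(Y) = 1² = 1)
u/l(k) = 15573/1 = 15573*1 = 15573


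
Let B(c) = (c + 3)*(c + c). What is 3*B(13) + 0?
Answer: 1248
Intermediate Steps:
B(c) = 2*c*(3 + c) (B(c) = (3 + c)*(2*c) = 2*c*(3 + c))
3*B(13) + 0 = 3*(2*13*(3 + 13)) + 0 = 3*(2*13*16) + 0 = 3*416 + 0 = 1248 + 0 = 1248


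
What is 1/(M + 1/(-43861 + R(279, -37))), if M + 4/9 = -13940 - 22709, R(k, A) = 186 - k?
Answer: -395586/14498007139 ≈ -2.7286e-5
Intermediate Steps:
M = -329845/9 (M = -4/9 + (-13940 - 22709) = -4/9 - 36649 = -329845/9 ≈ -36649.)
1/(M + 1/(-43861 + R(279, -37))) = 1/(-329845/9 + 1/(-43861 + (186 - 1*279))) = 1/(-329845/9 + 1/(-43861 + (186 - 279))) = 1/(-329845/9 + 1/(-43861 - 93)) = 1/(-329845/9 + 1/(-43954)) = 1/(-329845/9 - 1/43954) = 1/(-14498007139/395586) = -395586/14498007139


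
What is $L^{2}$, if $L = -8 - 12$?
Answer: $400$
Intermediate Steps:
$L = -20$ ($L = -8 - 12 = -20$)
$L^{2} = \left(-20\right)^{2} = 400$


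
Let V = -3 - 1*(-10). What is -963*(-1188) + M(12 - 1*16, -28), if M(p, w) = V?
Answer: 1144051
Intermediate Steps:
V = 7 (V = -3 + 10 = 7)
M(p, w) = 7
-963*(-1188) + M(12 - 1*16, -28) = -963*(-1188) + 7 = 1144044 + 7 = 1144051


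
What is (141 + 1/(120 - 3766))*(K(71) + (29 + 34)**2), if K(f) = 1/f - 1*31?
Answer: 143737651915/258866 ≈ 5.5526e+5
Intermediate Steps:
K(f) = -31 + 1/f (K(f) = 1/f - 31 = -31 + 1/f)
(141 + 1/(120 - 3766))*(K(71) + (29 + 34)**2) = (141 + 1/(120 - 3766))*((-31 + 1/71) + (29 + 34)**2) = (141 + 1/(-3646))*((-31 + 1/71) + 63**2) = (141 - 1/3646)*(-2200/71 + 3969) = (514085/3646)*(279599/71) = 143737651915/258866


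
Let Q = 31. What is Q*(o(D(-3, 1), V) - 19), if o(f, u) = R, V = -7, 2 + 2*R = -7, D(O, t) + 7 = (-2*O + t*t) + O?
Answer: -1457/2 ≈ -728.50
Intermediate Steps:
D(O, t) = -7 + t² - O (D(O, t) = -7 + ((-2*O + t*t) + O) = -7 + ((-2*O + t²) + O) = -7 + ((t² - 2*O) + O) = -7 + (t² - O) = -7 + t² - O)
R = -9/2 (R = -1 + (½)*(-7) = -1 - 7/2 = -9/2 ≈ -4.5000)
o(f, u) = -9/2
Q*(o(D(-3, 1), V) - 19) = 31*(-9/2 - 19) = 31*(-47/2) = -1457/2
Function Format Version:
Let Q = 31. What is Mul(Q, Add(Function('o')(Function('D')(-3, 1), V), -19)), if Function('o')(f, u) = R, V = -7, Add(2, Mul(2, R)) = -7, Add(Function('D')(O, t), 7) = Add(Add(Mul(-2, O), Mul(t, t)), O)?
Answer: Rational(-1457, 2) ≈ -728.50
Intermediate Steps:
Function('D')(O, t) = Add(-7, Pow(t, 2), Mul(-1, O)) (Function('D')(O, t) = Add(-7, Add(Add(Mul(-2, O), Mul(t, t)), O)) = Add(-7, Add(Add(Mul(-2, O), Pow(t, 2)), O)) = Add(-7, Add(Add(Pow(t, 2), Mul(-2, O)), O)) = Add(-7, Add(Pow(t, 2), Mul(-1, O))) = Add(-7, Pow(t, 2), Mul(-1, O)))
R = Rational(-9, 2) (R = Add(-1, Mul(Rational(1, 2), -7)) = Add(-1, Rational(-7, 2)) = Rational(-9, 2) ≈ -4.5000)
Function('o')(f, u) = Rational(-9, 2)
Mul(Q, Add(Function('o')(Function('D')(-3, 1), V), -19)) = Mul(31, Add(Rational(-9, 2), -19)) = Mul(31, Rational(-47, 2)) = Rational(-1457, 2)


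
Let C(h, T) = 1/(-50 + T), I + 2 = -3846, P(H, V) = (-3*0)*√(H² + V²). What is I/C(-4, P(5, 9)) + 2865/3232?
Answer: 621839665/3232 ≈ 1.9240e+5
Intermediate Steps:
P(H, V) = 0 (P(H, V) = 0*√(H² + V²) = 0)
I = -3848 (I = -2 - 3846 = -3848)
I/C(-4, P(5, 9)) + 2865/3232 = -3848/(1/(-50 + 0)) + 2865/3232 = -3848/(1/(-50)) + 2865*(1/3232) = -3848/(-1/50) + 2865/3232 = -3848*(-50) + 2865/3232 = 192400 + 2865/3232 = 621839665/3232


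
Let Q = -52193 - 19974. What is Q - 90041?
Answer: -162208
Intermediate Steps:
Q = -72167
Q - 90041 = -72167 - 90041 = -162208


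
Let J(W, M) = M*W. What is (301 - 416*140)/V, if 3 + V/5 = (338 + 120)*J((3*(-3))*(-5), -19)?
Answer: 19313/652655 ≈ 0.029591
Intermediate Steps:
V = -1957965 (V = -15 + 5*((338 + 120)*(-19*3*(-3)*(-5))) = -15 + 5*(458*(-(-171)*(-5))) = -15 + 5*(458*(-19*45)) = -15 + 5*(458*(-855)) = -15 + 5*(-391590) = -15 - 1957950 = -1957965)
(301 - 416*140)/V = (301 - 416*140)/(-1957965) = (301 - 58240)*(-1/1957965) = -57939*(-1/1957965) = 19313/652655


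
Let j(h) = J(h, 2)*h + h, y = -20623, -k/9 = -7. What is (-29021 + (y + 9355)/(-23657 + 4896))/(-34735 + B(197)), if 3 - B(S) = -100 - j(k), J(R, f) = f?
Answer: 544451713/646185123 ≈ 0.84256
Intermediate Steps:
k = 63 (k = -9*(-7) = 63)
j(h) = 3*h (j(h) = 2*h + h = 3*h)
B(S) = 292 (B(S) = 3 - (-100 - 3*63) = 3 - (-100 - 1*189) = 3 - (-100 - 189) = 3 - 1*(-289) = 3 + 289 = 292)
(-29021 + (y + 9355)/(-23657 + 4896))/(-34735 + B(197)) = (-29021 + (-20623 + 9355)/(-23657 + 4896))/(-34735 + 292) = (-29021 - 11268/(-18761))/(-34443) = (-29021 - 11268*(-1/18761))*(-1/34443) = (-29021 + 11268/18761)*(-1/34443) = -544451713/18761*(-1/34443) = 544451713/646185123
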